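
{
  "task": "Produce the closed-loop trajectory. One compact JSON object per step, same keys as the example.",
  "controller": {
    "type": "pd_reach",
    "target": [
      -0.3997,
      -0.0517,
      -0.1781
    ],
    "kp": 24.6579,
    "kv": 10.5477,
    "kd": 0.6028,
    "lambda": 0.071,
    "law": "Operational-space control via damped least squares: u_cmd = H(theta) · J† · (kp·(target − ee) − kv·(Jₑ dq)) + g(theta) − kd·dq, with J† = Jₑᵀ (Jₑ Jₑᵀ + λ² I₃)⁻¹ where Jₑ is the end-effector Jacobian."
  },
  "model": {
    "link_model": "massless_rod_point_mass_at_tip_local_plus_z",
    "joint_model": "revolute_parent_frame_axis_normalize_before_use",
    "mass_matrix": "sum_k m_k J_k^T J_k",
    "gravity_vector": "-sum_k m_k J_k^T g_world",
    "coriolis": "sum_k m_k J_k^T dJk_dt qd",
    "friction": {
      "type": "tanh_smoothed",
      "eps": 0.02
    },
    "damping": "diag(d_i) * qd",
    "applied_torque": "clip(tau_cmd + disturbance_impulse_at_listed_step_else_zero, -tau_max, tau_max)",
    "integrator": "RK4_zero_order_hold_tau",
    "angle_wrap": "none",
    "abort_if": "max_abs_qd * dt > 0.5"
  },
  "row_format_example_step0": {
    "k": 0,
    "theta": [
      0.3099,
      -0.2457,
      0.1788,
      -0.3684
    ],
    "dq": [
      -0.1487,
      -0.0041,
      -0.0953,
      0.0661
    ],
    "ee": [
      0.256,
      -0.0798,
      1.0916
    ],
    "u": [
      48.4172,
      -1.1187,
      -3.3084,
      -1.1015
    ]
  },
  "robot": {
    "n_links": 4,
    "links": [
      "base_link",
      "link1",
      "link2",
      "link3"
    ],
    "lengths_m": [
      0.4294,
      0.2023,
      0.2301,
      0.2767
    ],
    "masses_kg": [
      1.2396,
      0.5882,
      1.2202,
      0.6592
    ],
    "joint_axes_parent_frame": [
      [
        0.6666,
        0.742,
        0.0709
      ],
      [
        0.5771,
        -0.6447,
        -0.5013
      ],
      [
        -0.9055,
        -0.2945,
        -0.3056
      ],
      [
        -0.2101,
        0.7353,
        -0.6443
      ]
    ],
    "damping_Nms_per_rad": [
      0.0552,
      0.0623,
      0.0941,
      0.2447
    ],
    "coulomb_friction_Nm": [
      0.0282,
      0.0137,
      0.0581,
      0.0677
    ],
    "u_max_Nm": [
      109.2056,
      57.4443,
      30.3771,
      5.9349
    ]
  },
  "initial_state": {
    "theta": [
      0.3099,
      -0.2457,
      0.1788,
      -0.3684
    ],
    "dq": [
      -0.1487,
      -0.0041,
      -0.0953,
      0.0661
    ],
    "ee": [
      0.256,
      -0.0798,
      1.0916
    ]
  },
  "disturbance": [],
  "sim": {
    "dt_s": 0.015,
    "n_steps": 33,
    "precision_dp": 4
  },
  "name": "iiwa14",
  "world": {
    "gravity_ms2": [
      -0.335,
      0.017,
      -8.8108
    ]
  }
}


{"k":1,"theta":[0.3154,-0.2442,0.1959,-0.3836],"dq":[0.8725,0.2202,2.364,-1.9717],"ee":[0.2536,-0.0787,1.0908],"u":[46.1428,-0.9744,-4.7678,0.206]}
{"k":2,"theta":[0.3347,-0.2377,0.2454,-0.4154],"dq":[1.6902,0.6588,4.2114,-2.2547],"ee":[0.2511,-0.0773,1.0873],"u":[42.4002,0.3254,-5.5491,0.1869]}
{"k":3,"theta":[0.365,-0.2241,0.319,-0.4487],"dq":[2.3467,1.1598,5.5788,-2.1752],"ee":[0.25,-0.0757,1.0808],"u":[34.7628,1.6306,-5.4584,-0.0571]}
{"k":4,"theta":[0.4038,-0.2028,0.4095,-0.4799],"dq":[2.8164,1.6914,6.4582,-2.006],"ee":[0.2508,-0.0747,1.0706],"u":[23.7654,2.3935,-4.6318,-0.3015]}
{"k":5,"theta":[0.4481,-0.1737,0.5095,-0.509],"dq":[3.0841,2.2039,6.8615,-1.8907],"ee":[0.2533,-0.0748,1.0568],"u":[11.9107,2.5054,-3.4627,-0.4527]}
{"k":6,"theta":[0.495,-0.1373,0.6126,-0.5372],"dq":[3.175,2.6575,6.8864,-1.8928],"ee":[0.2573,-0.0763,1.0399],"u":[1.2988,2.154,-2.3299,-0.4936]}
{"k":7,"theta":[0.5423,-0.0947,0.7142,-0.5662],"dq":[3.1363,3.0314,6.6635,-2.001],"ee":[0.2624,-0.079,1.0204],"u":[-7.2084,1.5825,-1.4393,-0.4578]}
{"k":8,"theta":[0.5884,-0.0472,0.8112,-0.5974],"dq":[3.0131,3.312,6.3006,-2.1696],"ee":[0.2684,-0.0828,0.9993],"u":[-13.5982,0.9611,-0.838,-0.3907]}
{"k":9,"theta":[0.6323,0.0037,0.9024,-0.6313],"dq":[2.8399,3.4849,5.8682,-2.3497],"ee":[0.2752,-0.0871,0.9773],"u":[-18.1835,0.3756,-0.4849,-0.3287]}
{"k":10,"theta":[0.6733,0.0564,0.9868,-0.6677],"dq":[2.6413,3.5364,5.4094,-2.5024],"ee":[0.2826,-0.0916,0.955],"u":[-21.3156,-0.1435,-0.3078,-0.2939]}
{"k":11,"theta":[0.7114,0.1088,1.0643,-0.7061],"dq":[2.4345,3.4584,4.9519,-2.603],"ee":[0.2905,-0.0959,0.9329],"u":[-23.2881,-0.5921,-0.2351,-0.295]}
{"k":12,"theta":[0.7463,0.1591,1.1352,-0.7455],"dq":[2.2316,3.2539,4.5161,-2.6431],"ee":[0.2987,-0.0998,0.9113],"u":[-24.3324,-0.9758,-0.211,-0.3295]}
{"k":13,"theta":[0.7783,0.2056,1.1998,-0.7852],"dq":[2.0412,2.9371,4.1179,-2.6285],"ee":[0.3072,-0.1032,0.8904],"u":[-24.6416,-1.3013,-0.1992,-0.3864]}
{"k":14,"theta":[0.8076,0.2465,1.2589,-0.8243],"dq":[1.869,2.5299,3.7691,-2.5733],"ee":[0.3158,-0.1057,0.8704],"u":[-24.3915,-1.5747,-0.1807,-0.452]}
{"k":15,"theta":[0.8345,0.2809,1.3131,-0.8624],"dq":[1.7182,2.0565,3.4761,-2.4931],"ee":[0.3242,-0.1074,0.8513],"u":[-23.7464,-1.8016,-0.1489,-0.514]}
{"k":16,"theta":[0.8593,0.3078,1.3634,-0.8992],"dq":[1.5904,1.5391,3.2407,-2.3993],"ee":[0.3323,-0.1082,0.8329],"u":[-22.8542,-1.9875,-0.1037,-0.5654]}
{"k":17,"theta":[0.8824,0.3268,1.4106,-0.9345],"dq":[1.486,0.9947,3.0606,-2.297],"ee":[0.3399,-0.108,0.8151],"u":[-21.8381,-2.1382,-0.0486,-0.6042]}
{"k":18,"theta":[0.904,0.3375,1.4555,-0.9681],"dq":[1.4047,0.4356,2.9309,-2.1857],"ee":[0.3468,-0.1068,0.7978],"u":[-20.7904,-2.2586,0.0115,-0.6329]}
{"k":19,"theta":[0.9247,0.3397,1.4988,-1.0001],"dq":[1.3462,-0.1284,2.8463,-2.0615],"ee":[0.353,-0.1047,0.7808],"u":[-19.7737,-2.3531,0.0693,-0.6557]}
{"k":20,"theta":[0.9446,0.3336,1.5411,-1.03],"dq":[1.3096,-0.6851,2.8031,-1.9202],"ee":[0.3583,-0.1015,0.7638],"u":[-18.826,-2.4257,0.1126,-0.6772]}
{"k":21,"theta":[0.9641,0.3191,1.583,-1.0576],"dq":[1.2949,-1.2395,2.7906,-1.7507],"ee":[0.3625,-0.0974,0.7468],"u":[-17.9544,-2.4688,0.1363,-0.7052]}
{"k":22,"theta":[0.9835,0.2964,1.625,-1.0824],"dq":[1.3015,-1.7829,2.8051,-1.5489],"ee":[0.3656,-0.0925,0.7295],"u":[-17.1628,-2.4754,0.1236,-0.7427]}
{"k":23,"theta":[1.0033,0.2657,1.6673,-1.1039],"dq":[1.3287,-2.3032,2.8436,-1.3119],"ee":[0.3674,-0.0868,0.7119],"u":[-16.4542,-2.4343,0.0528,-0.7919]}
{"k":24,"theta":[1.0235,0.2275,1.7104,-1.1217],"dq":[1.3743,-2.7822,2.9038,-1.0404],"ee":[0.3676,-0.0804,0.6937],"u":[-15.8411,-2.3329,-0.1019,-0.853]}
{"k":25,"theta":[1.0446,0.1826,1.7545,-1.1351],"dq":[1.4342,-3.1949,2.9841,-0.7418],"ee":[0.3661,-0.0737,0.6749],"u":[-15.3531,-2.1621,-0.3664,-0.9225]}
{"k":26,"theta":[1.0666,0.1322,1.8,-1.1439],"dq":[1.501,-3.5109,3.0833,-0.4324],"ee":[0.3626,-0.0668,0.6552],"u":[-15.039,-1.925,-0.759,-0.9919]}
{"k":27,"theta":[1.0896,0.078,1.847,-1.1482],"dq":[1.5642,-3.7007,3.1985,-0.1375],"ee":[0.3569,-0.0601,0.6348],"u":[-14.9547,-1.6442,-1.2802,-1.0485]}
{"k":28,"theta":[1.1134,0.0221,1.896,-1.1484],"dq":[1.6092,-3.7303,3.338,0.064],"ee":[0.349,-0.054,0.6135],"u":[-15.1701,-1.3601,-1.9193,-1.0411]}
{"k":29,"theta":[1.1377,-0.0331,1.9471,-1.1465],"dq":[1.6243,-3.6143,3.4834,0.1729],"ee":[0.339,-0.0488,0.5915],"u":[-15.6676,-1.1194,-2.6204,-0.9784]}
{"k":30,"theta":[1.162,-0.086,2.0,-1.1428],"dq":[1.6086,-3.4187,3.5886,0.2919],"ee":[0.3271,-0.0446,0.5688],"u":[-16.289,-0.9495,-3.2995,-0.9429]}
{"k":31,"theta":[1.1858,-0.1355,2.0543,-1.1376],"dq":[1.5595,-3.1654,3.661,0.3674],"ee":[0.3138,-0.0416,0.5457],"u":[-16.9827,-0.8529,-3.9347,-0.8991]}
{"k":32,"theta":[1.2086,-0.181,2.1094,-1.1315],"dq":[1.4807,-2.8965,3.6943,0.4143],"ee":[0.2993,-0.0396,0.5224],"u":[-17.6643,-0.8131,-4.5031,-0.8576]}
{"k":33,"theta":[1.2301,-0.2226,2.1647,-1.1248],"dq":[1.3777,-2.642,3.6888,0.4473],"ee":[0.2841,-0.0387,0.499]}


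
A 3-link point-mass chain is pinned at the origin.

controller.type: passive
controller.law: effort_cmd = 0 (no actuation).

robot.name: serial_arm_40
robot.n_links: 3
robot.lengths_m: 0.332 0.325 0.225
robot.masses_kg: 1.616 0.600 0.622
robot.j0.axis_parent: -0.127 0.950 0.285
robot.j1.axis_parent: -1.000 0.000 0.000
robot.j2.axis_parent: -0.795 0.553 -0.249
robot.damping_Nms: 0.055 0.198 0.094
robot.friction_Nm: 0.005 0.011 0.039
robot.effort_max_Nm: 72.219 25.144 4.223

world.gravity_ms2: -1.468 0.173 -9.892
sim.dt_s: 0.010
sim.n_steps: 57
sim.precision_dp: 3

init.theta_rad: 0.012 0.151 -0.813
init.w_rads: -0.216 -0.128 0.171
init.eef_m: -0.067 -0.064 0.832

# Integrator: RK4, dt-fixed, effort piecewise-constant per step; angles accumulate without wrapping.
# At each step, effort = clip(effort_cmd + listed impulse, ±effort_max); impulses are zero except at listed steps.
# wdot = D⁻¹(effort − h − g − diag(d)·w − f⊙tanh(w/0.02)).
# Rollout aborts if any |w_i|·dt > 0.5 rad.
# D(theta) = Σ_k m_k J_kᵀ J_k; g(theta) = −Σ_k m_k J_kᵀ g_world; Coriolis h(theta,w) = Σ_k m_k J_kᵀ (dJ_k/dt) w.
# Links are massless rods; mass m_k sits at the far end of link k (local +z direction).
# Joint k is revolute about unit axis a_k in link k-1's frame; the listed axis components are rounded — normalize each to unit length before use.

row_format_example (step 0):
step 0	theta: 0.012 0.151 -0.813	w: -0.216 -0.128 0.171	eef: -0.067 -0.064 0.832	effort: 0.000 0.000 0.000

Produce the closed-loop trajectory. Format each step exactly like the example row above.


step 1	theta: 0.010 0.150 -0.814	w: -0.225 0.006 -0.342	eef: -0.069 -0.065 0.832	effort: 0.000 0.000 0.000
step 2	theta: 0.007 0.151 -0.820	w: -0.237 0.125 -0.803	eef: -0.071 -0.066 0.831	effort: 0.000 0.000 0.000
step 3	theta: 0.005 0.153 -0.830	w: -0.252 0.234 -1.227	eef: -0.073 -0.067 0.830	effort: 0.000 0.000 0.000
step 4	theta: 0.002 0.156 -0.844	w: -0.270 0.332 -1.619	eef: -0.076 -0.068 0.828	effort: 0.000 0.000 0.000
step 5	theta: -0.000 0.160 -0.862	w: -0.290 0.423 -1.980	eef: -0.079 -0.069 0.826	effort: 0.000 0.000 0.000
step 6	theta: -0.003 0.164 -0.884	w: -0.314 0.505 -2.314	eef: -0.083 -0.071 0.823	effort: 0.000 0.000 0.000
step 7	theta: -0.007 0.170 -0.908	w: -0.341 0.580 -2.624	eef: -0.086 -0.072 0.819	effort: 0.000 0.000 0.000
step 8	theta: -0.010 0.176 -0.936	w: -0.372 0.649 -2.912	eef: -0.090 -0.074 0.815	effort: 0.000 0.000 0.000
step 9	theta: -0.014 0.183 -0.967	w: -0.406 0.711 -3.180	eef: -0.094 -0.076 0.811	effort: 0.000 0.000 0.000
step 10	theta: -0.018 0.190 -1.000	w: -0.444 0.767 -3.431	eef: -0.099 -0.078 0.806	effort: 0.000 0.000 0.000
step 11	theta: -0.023 0.198 -1.035	w: -0.485 0.818 -3.666	eef: -0.103 -0.080 0.801	effort: 0.000 0.000 0.000
step 12	theta: -0.028 0.206 -1.073	w: -0.530 0.863 -3.887	eef: -0.108 -0.082 0.795	effort: 0.000 0.000 0.000
step 13	theta: -0.034 0.215 -1.113	w: -0.580 0.903 -4.094	eef: -0.113 -0.084 0.789	effort: 0.000 0.000 0.000
step 14	theta: -0.040 0.224 -1.155	w: -0.633 0.937 -4.290	eef: -0.118 -0.086 0.782	effort: 0.000 0.000 0.000
step 15	theta: -0.046 0.234 -1.199	w: -0.691 0.966 -4.475	eef: -0.123 -0.088 0.774	effort: 0.000 0.000 0.000
step 16	theta: -0.054 0.244 -1.244	w: -0.753 0.990 -4.649	eef: -0.128 -0.090 0.767	effort: 0.000 0.000 0.000
step 17	theta: -0.061 0.254 -1.291	w: -0.819 1.008 -4.815	eef: -0.133 -0.093 0.758	effort: 0.000 0.000 0.000
step 18	theta: -0.070 0.264 -1.340	w: -0.891 1.020 -4.971	eef: -0.139 -0.095 0.749	effort: 0.000 0.000 0.000
step 19	theta: -0.079 0.274 -1.391	w: -0.967 1.025 -5.120	eef: -0.144 -0.097 0.740	effort: 0.000 0.000 0.000
step 20	theta: -0.089 0.284 -1.443	w: -1.048 1.024 -5.261	eef: -0.149 -0.099 0.730	effort: 0.000 0.000 0.000
step 21	theta: -0.100 0.294 -1.496	w: -1.134 1.016 -5.394	eef: -0.155 -0.101 0.719	effort: 0.000 0.000 0.000
step 22	theta: -0.112 0.305 -1.551	w: -1.225 1.000 -5.520	eef: -0.160 -0.103 0.708	effort: 0.000 0.000 0.000
step 23	theta: -0.125 0.314 -1.606	w: -1.322 0.976 -5.639	eef: -0.165 -0.105 0.696	effort: 0.000 0.000 0.000
step 24	theta: -0.138 0.324 -1.663	w: -1.424 0.944 -5.751	eef: -0.171 -0.107 0.684	effort: 0.000 0.000 0.000
step 25	theta: -0.153 0.333 -1.721	w: -1.532 0.902 -5.855	eef: -0.176 -0.108 0.672	effort: 0.000 0.000 0.000
step 26	theta: -0.169 0.342 -1.780	w: -1.645 0.849 -5.953	eef: -0.181 -0.110 0.659	effort: 0.000 0.000 0.000
step 27	theta: -0.186 0.350 -1.840	w: -1.764 0.787 -6.043	eef: -0.186 -0.111 0.646	effort: 0.000 0.000 0.000
step 28	theta: -0.204 0.358 -1.901	w: -1.889 0.713 -6.125	eef: -0.191 -0.112 0.632	effort: 0.000 0.000 0.000
step 29	theta: -0.224 0.364 -1.963	w: -2.019 0.626 -6.199	eef: -0.195 -0.113 0.618	effort: 0.000 0.000 0.000
step 30	theta: -0.245 0.370 -2.025	w: -2.154 0.527 -6.263	eef: -0.200 -0.113 0.604	effort: 0.000 0.000 0.000
step 31	theta: -0.267 0.375 -2.088	w: -2.294 0.415 -6.317	eef: -0.205 -0.113 0.589	effort: 0.000 0.000 0.000
step 32	theta: -0.291 0.378 -2.152	w: -2.438 0.290 -6.360	eef: -0.209 -0.113 0.574	effort: 0.000 0.000 0.000
step 33	theta: -0.316 0.381 -2.215	w: -2.587 0.151 -6.390	eef: -0.213 -0.113 0.560	effort: 0.000 0.000 0.000
step 34	theta: -0.342 0.381 -2.279	w: -2.739 -0.001 -6.405	eef: -0.218 -0.112 0.545	effort: 0.000 0.000 0.000
step 35	theta: -0.371 0.381 -2.343	w: -2.894 -0.165 -6.404	eef: -0.222 -0.110 0.530	effort: 0.000 0.000 0.000
step 36	theta: -0.400 0.378 -2.407	w: -3.051 -0.340 -6.385	eef: -0.226 -0.109 0.516	effort: 0.000 0.000 0.000
step 37	theta: -0.432 0.374 -2.471	w: -3.208 -0.525 -6.345	eef: -0.230 -0.107 0.501	effort: 0.000 0.000 0.000
step 38	theta: -0.464 0.368 -2.534	w: -3.365 -0.718 -6.281	eef: -0.235 -0.104 0.487	effort: 0.000 0.000 0.000
step 39	theta: -0.499 0.359 -2.597	w: -3.521 -0.917 -6.192	eef: -0.239 -0.101 0.474	effort: 0.000 0.000 0.000
step 40	theta: -0.535 0.349 -2.658	w: -3.674 -1.118 -6.074	eef: -0.244 -0.098 0.460	effort: 0.000 0.000 0.000
step 41	theta: -0.572 0.337 -2.718	w: -3.823 -1.318 -5.928	eef: -0.249 -0.095 0.448	effort: 0.000 0.000 0.000
step 42	theta: -0.611 0.323 -2.776	w: -3.969 -1.513 -5.751	eef: -0.255 -0.091 0.435	effort: 0.000 0.000 0.000
step 43	theta: -0.652 0.307 -2.833	w: -4.110 -1.702 -5.546	eef: -0.262 -0.087 0.423	effort: 0.000 0.000 0.000
step 44	theta: -0.694 0.289 -2.887	w: -4.247 -1.880 -5.313	eef: -0.269 -0.083 0.412	effort: 0.000 0.000 0.000
step 45	theta: -0.737 0.269 -2.939	w: -4.380 -2.047 -5.057	eef: -0.277 -0.079 0.400	effort: 0.000 0.000 0.000
step 46	theta: -0.781 0.248 -2.988	w: -4.510 -2.203 -4.783	eef: -0.286 -0.074 0.389	effort: 0.000 0.000 0.000
step 47	theta: -0.827 0.225 -3.035	w: -4.638 -2.348 -4.496	eef: -0.295 -0.070 0.378	effort: 0.000 0.000 0.000
step 48	theta: -0.874 0.201 -3.078	w: -4.765 -2.483 -4.203	eef: -0.306 -0.066 0.366	effort: 0.000 0.000 0.000
step 49	theta: -0.922 0.176 -3.119	w: -4.893 -2.612 -3.912	eef: -0.317 -0.062 0.354	effort: 0.000 0.000 0.000
step 50	theta: -0.972 0.149 -3.156	w: -5.022 -2.735 -3.629	eef: -0.329 -0.058 0.341	effort: 0.000 0.000 0.000
step 51	theta: -1.023 0.121 -3.191	w: -5.154 -2.855 -3.362	eef: -0.342 -0.054 0.327	effort: 0.000 0.000 0.000
step 52	theta: -1.075 0.092 -3.224	w: -5.290 -2.974 -3.116	eef: -0.355 -0.051 0.313	effort: 0.000 0.000 0.000
step 53	theta: -1.128 0.061 -3.254	w: -5.430 -3.094 -2.898	eef: -0.369 -0.047 0.297	effort: 0.000 0.000 0.000
step 54	theta: -1.183 0.030 -3.282	w: -5.575 -3.213 -2.713	eef: -0.383 -0.043 0.280	effort: 0.000 0.000 0.000
step 55	theta: -1.240 -0.003 -3.308	w: -5.725 -3.333 -2.568	eef: -0.397 -0.039 0.261	effort: 0.000 0.000 0.000
step 56	theta: -1.298 -0.037 -3.333	w: -5.880 -3.451 -2.466	eef: -0.410 -0.036 0.241	effort: 0.000 0.000 0.000
step 57	theta: -1.357 -0.072 -3.358	w: -6.040 -3.567 -2.414	eef: -0.423 -0.031 0.220


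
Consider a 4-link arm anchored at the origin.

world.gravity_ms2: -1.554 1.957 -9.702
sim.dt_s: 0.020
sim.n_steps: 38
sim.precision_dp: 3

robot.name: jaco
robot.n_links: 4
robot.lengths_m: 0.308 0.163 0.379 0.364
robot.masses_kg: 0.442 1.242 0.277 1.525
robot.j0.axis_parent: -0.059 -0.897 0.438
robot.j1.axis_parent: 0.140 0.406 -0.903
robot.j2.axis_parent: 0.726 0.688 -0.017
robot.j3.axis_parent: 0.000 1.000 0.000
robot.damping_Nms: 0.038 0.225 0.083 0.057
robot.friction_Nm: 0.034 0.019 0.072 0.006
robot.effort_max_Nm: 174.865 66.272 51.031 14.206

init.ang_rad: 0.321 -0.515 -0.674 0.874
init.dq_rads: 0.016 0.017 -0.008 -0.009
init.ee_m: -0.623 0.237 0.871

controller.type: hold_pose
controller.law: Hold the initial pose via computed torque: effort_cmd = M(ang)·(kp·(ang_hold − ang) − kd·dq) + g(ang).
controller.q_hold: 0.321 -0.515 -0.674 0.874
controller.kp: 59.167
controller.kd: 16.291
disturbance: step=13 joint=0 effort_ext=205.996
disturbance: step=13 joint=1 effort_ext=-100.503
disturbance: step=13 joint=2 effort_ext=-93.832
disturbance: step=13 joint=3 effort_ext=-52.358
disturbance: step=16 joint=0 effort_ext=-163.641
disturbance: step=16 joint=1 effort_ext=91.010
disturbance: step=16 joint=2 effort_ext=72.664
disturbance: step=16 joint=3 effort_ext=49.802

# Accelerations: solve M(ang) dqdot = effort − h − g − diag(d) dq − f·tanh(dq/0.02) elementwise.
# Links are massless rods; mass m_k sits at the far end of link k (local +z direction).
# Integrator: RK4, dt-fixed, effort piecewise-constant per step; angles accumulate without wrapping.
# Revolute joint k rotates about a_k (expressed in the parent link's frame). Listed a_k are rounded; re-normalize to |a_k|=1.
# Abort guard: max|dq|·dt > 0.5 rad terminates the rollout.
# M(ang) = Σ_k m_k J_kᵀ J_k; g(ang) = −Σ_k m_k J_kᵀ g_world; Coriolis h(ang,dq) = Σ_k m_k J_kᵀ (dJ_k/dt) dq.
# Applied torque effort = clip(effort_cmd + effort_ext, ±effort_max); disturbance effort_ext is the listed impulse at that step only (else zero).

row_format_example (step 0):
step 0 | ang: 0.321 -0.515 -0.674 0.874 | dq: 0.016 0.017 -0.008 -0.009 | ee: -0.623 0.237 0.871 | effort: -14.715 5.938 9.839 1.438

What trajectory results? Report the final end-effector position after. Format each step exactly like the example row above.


step 1 | ang: 0.321 -0.515 -0.674 0.874 | dq: 0.009 0.005 -0.004 -0.003 | ee: -0.623 0.237 0.871 | effort: -14.584 5.886 9.768 1.407
step 2 | ang: 0.321 -0.515 -0.674 0.874 | dq: 0.005 0.001 -0.002 -0.001 | ee: -0.623 0.237 0.871 | effort: -14.488 5.844 9.717 1.384
step 3 | ang: 0.321 -0.515 -0.674 0.874 | dq: 0.003 -0.001 -0.001 -0.001 | ee: -0.623 0.237 0.871 | effort: -14.417 5.811 9.681 1.367
step 4 | ang: 0.321 -0.515 -0.674 0.874 | dq: 0.001 -0.001 -0.000 -0.000 | ee: -0.623 0.237 0.871 | effort: -14.364 5.786 9.655 1.354
step 5 | ang: 0.322 -0.515 -0.674 0.874 | dq: 0.000 -0.001 0.000 -0.000 | ee: -0.623 0.237 0.871 | effort: -14.326 5.767 9.636 1.344
step 6 | ang: 0.321 -0.515 -0.674 0.874 | dq: -0.000 -0.000 0.000 -0.000 | ee: -0.623 0.237 0.871 | effort: -14.297 5.753 9.623 1.337
step 7 | ang: 0.321 -0.515 -0.674 0.874 | dq: -0.001 -0.000 0.000 0.000 | ee: -0.623 0.237 0.871 | effort: -14.276 5.742 9.613 1.332
step 8 | ang: 0.321 -0.515 -0.674 0.874 | dq: -0.001 -0.000 0.000 0.000 | ee: -0.623 0.237 0.871 | effort: -14.261 5.735 9.605 1.328
step 9 | ang: 0.321 -0.515 -0.674 0.874 | dq: -0.001 -0.000 0.000 0.000 | ee: -0.623 0.237 0.871 | effort: -14.250 5.729 9.600 1.325
step 10 | ang: 0.321 -0.515 -0.674 0.874 | dq: -0.001 -0.000 0.000 0.000 | ee: -0.623 0.237 0.871 | effort: -14.242 5.726 9.596 1.322
step 11 | ang: 0.321 -0.515 -0.674 0.874 | dq: -0.001 -0.000 0.000 0.000 | ee: -0.623 0.237 0.871 | effort: -14.237 5.723 9.594 1.321
step 12 | ang: 0.321 -0.515 -0.674 0.874 | dq: -0.001 0.000 0.000 0.000 | ee: -0.623 0.237 0.871 | effort: -14.233 5.721 9.592 1.320
step 13 | ang: 0.321 -0.515 -0.674 0.874 | dq: -0.001 0.000 0.000 0.000 | ee: -0.623 0.237 0.871 | effort: 174.865 -66.272 -51.031 -14.206
step 14 | ang: 0.382 -0.506 -0.642 0.973 | dq: 6.148 1.469 3.241 9.082 | ee: -0.626 0.232 0.859 | effort: -78.419 29.956 29.257 5.816
step 15 | ang: 0.487 -0.464 -0.589 1.107 | dq: 4.324 2.393 1.973 4.906 | ee: -0.630 0.222 0.837 | effort: -62.049 23.415 22.225 3.070
step 16 | ang: 0.558 -0.418 -0.560 1.182 | dq: 2.725 1.969 1.023 2.740 | ee: -0.632 0.214 0.823 | effort: -174.865 66.272 51.031 14.206
step 17 | ang: 0.565 -0.407 -0.563 1.195 | dq: -2.029 -0.884 -1.211 -1.398 | ee: -0.629 0.215 0.822 | effort: 2.350 -0.690 3.423 -2.981
step 18 | ang: 0.529 -0.419 -0.585 1.166 | dq: -1.567 -0.389 -1.015 -1.468 | ee: -0.623 0.223 0.829 | effort: -1.291 0.555 4.537 -1.995
step 19 | ang: 0.501 -0.425 -0.603 1.137 | dq: -1.248 -0.188 -0.804 -1.435 | ee: -0.619 0.229 0.836 | effort: -4.147 1.627 5.450 -1.240
step 20 | ang: 0.478 -0.428 -0.617 1.110 | dq: -1.015 -0.113 -0.626 -1.347 | ee: -0.617 0.233 0.842 | effort: -6.382 2.518 6.197 -0.663
step 21 | ang: 0.459 -0.430 -0.629 1.084 | dq: -0.840 -0.090 -0.485 -1.235 | ee: -0.615 0.237 0.847 | effort: -8.130 3.245 6.808 -0.220
step 22 | ang: 0.444 -0.432 -0.637 1.060 | dq: -0.705 -0.091 -0.377 -1.115 | ee: -0.614 0.240 0.851 | effort: -9.496 3.828 7.306 0.122
step 23 | ang: 0.431 -0.434 -0.644 1.039 | dq: -0.598 -0.100 -0.294 -0.997 | ee: -0.614 0.242 0.854 | effort: -10.563 4.291 7.711 0.387
step 24 | ang: 0.420 -0.436 -0.649 1.020 | dq: -0.513 -0.111 -0.231 -0.887 | ee: -0.614 0.243 0.857 | effort: -11.397 4.656 8.041 0.593
step 25 | ang: 0.410 -0.439 -0.653 1.004 | dq: -0.443 -0.122 -0.182 -0.786 | ee: -0.614 0.244 0.859 | effort: -12.047 4.941 8.309 0.754
step 26 | ang: 0.402 -0.441 -0.656 0.989 | dq: -0.386 -0.130 -0.144 -0.694 | ee: -0.614 0.245 0.861 | effort: -12.554 5.163 8.526 0.880
step 27 | ang: 0.395 -0.444 -0.659 0.976 | dq: -0.338 -0.135 -0.115 -0.613 | ee: -0.615 0.245 0.863 | effort: -12.949 5.334 8.702 0.979
step 28 | ang: 0.388 -0.447 -0.661 0.964 | dq: -0.298 -0.139 -0.091 -0.541 | ee: -0.615 0.245 0.864 | effort: -13.258 5.465 8.844 1.057
step 29 | ang: 0.383 -0.450 -0.663 0.954 | dq: -0.264 -0.140 -0.073 -0.478 | ee: -0.616 0.245 0.865 | effort: -13.497 5.565 8.960 1.118
step 30 | ang: 0.378 -0.452 -0.664 0.945 | dq: -0.235 -0.140 -0.058 -0.423 | ee: -0.616 0.245 0.866 | effort: -13.684 5.641 9.053 1.166
step 31 | ang: 0.373 -0.455 -0.665 0.937 | dq: -0.210 -0.138 -0.046 -0.374 | ee: -0.617 0.245 0.867 | effort: -13.829 5.698 9.130 1.204
step 32 | ang: 0.369 -0.458 -0.666 0.930 | dq: -0.188 -0.135 -0.037 -0.331 | ee: -0.618 0.245 0.868 | effort: -13.942 5.740 9.192 1.234
step 33 | ang: 0.366 -0.461 -0.666 0.924 | dq: -0.169 -0.131 -0.030 -0.294 | ee: -0.618 0.244 0.868 | effort: -14.030 5.770 9.244 1.257
step 34 | ang: 0.363 -0.463 -0.667 0.918 | dq: -0.153 -0.127 -0.024 -0.261 | ee: -0.618 0.244 0.869 | effort: -14.097 5.792 9.288 1.276
step 35 | ang: 0.360 -0.466 -0.667 0.913 | dq: -0.139 -0.122 -0.020 -0.232 | ee: -0.619 0.244 0.869 | effort: -14.150 5.806 9.326 1.290
step 36 | ang: 0.357 -0.468 -0.668 0.909 | dq: -0.126 -0.117 -0.017 -0.206 | ee: -0.619 0.244 0.870 | effort: -14.190 5.816 9.358 1.301
step 37 | ang: 0.355 -0.470 -0.668 0.905 | dq: -0.115 -0.111 -0.015 -0.184 | ee: -0.620 0.243 0.870 | effort: -14.221 5.822 9.387 1.310
step 38 | ang: 0.352 -0.472 -0.668 0.902 | dq: -0.106 -0.106 -0.013 -0.164 | ee: -0.620 0.243 0.870
final ee position (m): -0.620 0.243 0.870


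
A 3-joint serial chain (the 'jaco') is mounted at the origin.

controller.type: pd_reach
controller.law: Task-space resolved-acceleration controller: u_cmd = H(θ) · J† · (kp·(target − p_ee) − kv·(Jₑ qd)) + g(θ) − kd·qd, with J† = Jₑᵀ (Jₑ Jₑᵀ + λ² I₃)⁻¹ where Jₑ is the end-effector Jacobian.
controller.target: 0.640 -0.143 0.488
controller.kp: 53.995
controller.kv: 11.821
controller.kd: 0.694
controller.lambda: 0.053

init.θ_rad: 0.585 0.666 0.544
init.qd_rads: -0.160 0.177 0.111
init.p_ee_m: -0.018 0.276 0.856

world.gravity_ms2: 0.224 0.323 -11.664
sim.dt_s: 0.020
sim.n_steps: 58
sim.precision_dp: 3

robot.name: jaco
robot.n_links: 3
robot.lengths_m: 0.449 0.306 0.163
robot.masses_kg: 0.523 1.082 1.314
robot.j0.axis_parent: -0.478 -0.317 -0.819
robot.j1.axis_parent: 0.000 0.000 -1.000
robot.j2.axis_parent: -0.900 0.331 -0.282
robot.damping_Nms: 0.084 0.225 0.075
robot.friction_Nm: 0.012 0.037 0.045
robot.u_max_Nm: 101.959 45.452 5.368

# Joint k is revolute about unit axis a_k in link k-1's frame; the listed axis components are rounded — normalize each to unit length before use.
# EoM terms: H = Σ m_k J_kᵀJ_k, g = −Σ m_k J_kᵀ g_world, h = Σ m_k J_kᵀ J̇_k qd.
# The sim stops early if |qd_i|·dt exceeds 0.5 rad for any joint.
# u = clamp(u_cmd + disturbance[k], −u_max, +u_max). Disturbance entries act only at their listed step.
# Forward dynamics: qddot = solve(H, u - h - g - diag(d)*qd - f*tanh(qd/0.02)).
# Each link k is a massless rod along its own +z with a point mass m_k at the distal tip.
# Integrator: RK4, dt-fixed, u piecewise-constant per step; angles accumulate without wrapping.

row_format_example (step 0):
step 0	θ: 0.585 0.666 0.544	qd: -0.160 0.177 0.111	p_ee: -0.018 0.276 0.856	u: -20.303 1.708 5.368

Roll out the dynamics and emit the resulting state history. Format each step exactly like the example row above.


step 1	θ: 0.576 0.663 0.581	qd: -0.712 -0.291 3.589	p_ee: -0.012 0.271 0.855	u: -16.324 1.818 3.399
step 2	θ: 0.559 0.665 0.675	qd: -1.070 0.154 5.813	p_ee: 0.002 0.260 0.852	u: -12.781 1.363 0.774
step 3	θ: 0.533 0.665 0.798	qd: -1.473 -0.170 6.410	p_ee: 0.019 0.245 0.845	u: -11.343 1.569 -0.342
step 4	θ: 0.501 0.665 0.925	qd: -1.820 0.063 6.363	p_ee: 0.036 0.226 0.837	u: -11.374 1.325 -0.932
step 5	θ: 0.459 0.663 1.048	qd: -2.301 -0.157 5.963	p_ee: 0.052 0.205 0.827	u: -13.052 1.411 -1.264
step 6	θ: 0.407 0.658 1.161	qd: -2.935 -0.392 5.309	p_ee: 0.068 0.182 0.818	u: -14.675 1.430 -1.412
step 7	θ: 0.341 0.647 1.259	qd: -3.713 -0.653 4.504	p_ee: 0.083 0.157 0.809	u: -15.162 1.401 -1.433
step 8	θ: 0.258 0.632 1.341	qd: -4.541 -0.795 3.641	p_ee: 0.099 0.129 0.801	u: -14.117 1.232 -1.376
step 9	θ: 0.160 0.616 1.405	qd: -5.321 -0.777 2.793	p_ee: 0.118 0.100 0.793	u: -11.731 0.911 -1.282
step 10	θ: 0.047 0.602 1.453	qd: -5.975 -0.608 2.003	p_ee: 0.140 0.070 0.786	u: -8.353 0.456 -1.184
step 11	θ: -0.078 0.593 1.487	qd: -6.452 -0.325 1.298	p_ee: 0.166 0.040 0.779	u: -4.341 -0.099 -1.109
step 12	θ: -0.209 0.590 1.507	qd: -6.725 0.018 0.698	p_ee: 0.196 0.011 0.769	u: -0.041 -0.703 -1.079
step 13	θ: -0.344 0.593 1.516	qd: -6.791 0.353 0.222	p_ee: 0.230 -0.016 0.759	u: 4.222 -1.280 -1.109
step 14	θ: -0.479 0.604 1.517	qd: -6.646 0.724 -0.132	p_ee: 0.266 -0.038 0.746	u: 8.214 -1.862 -1.200
step 15	θ: -0.608 0.623 1.512	qd: -6.316 1.069 -0.325	p_ee: 0.303 -0.056 0.731	u: 11.658 -2.373 -1.386
step 16	θ: -0.730 0.647 1.504	qd: -5.841 1.372 -0.438	p_ee: 0.340 -0.068 0.715	u: 14.357 -2.779 -1.578
step 17	θ: -0.841 0.677 1.495	qd: -5.265 1.598 -0.459	p_ee: 0.375 -0.076 0.698	u: 16.194 -3.043 -1.785
step 18	θ: -0.940 0.711 1.486	qd: -4.635 1.740 -0.405	p_ee: 0.407 -0.080 0.680	u: 17.177 -3.162 -1.993
step 19	θ: -1.026 0.746 1.479	qd: -3.995 1.801 -0.306	p_ee: 0.436 -0.081 0.664	u: 17.424 -3.155 -2.180
step 20	θ: -1.100 0.782 1.474	qd: -3.380 1.795 -0.192	p_ee: 0.461 -0.079 0.648	u: 17.111 -3.052 -2.331
step 21	θ: -1.161 0.818 1.471	qd: -2.813 1.743 -0.084	p_ee: 0.481 -0.076 0.633	u: 16.430 -2.890 -2.436
step 22	θ: -1.213 0.852 1.470	qd: -2.305 1.664 -0.002	p_ee: 0.499 -0.073 0.620	u: 15.539 -2.700 -2.491
step 23	θ: -1.254 0.885 1.470	qd: -1.864 1.578 0.027	p_ee: 0.513 -0.069 0.609	u: 14.560 -2.509 -2.477
step 24	θ: -1.288 0.915 1.471	qd: -1.485 1.488 0.045	p_ee: 0.525 -0.066 0.599	u: 13.578 -2.324 -2.445
step 25	θ: -1.314 0.944 1.472	qd: -1.165 1.402 0.062	p_ee: 0.534 -0.064 0.591	u: 12.643 -2.158 -2.411
step 26	θ: -1.335 0.972 1.473	qd: -0.898 1.327 0.072	p_ee: 0.542 -0.062 0.584	u: 11.787 -2.016 -2.373
step 27	θ: -1.351 0.998 1.475	qd: -0.679 1.260 0.075	p_ee: 0.549 -0.060 0.577	u: 11.023 -1.896 -2.333
step 28	θ: -1.362 1.022 1.476	qd: -0.502 1.203 0.073	p_ee: 0.554 -0.059 0.572	u: 10.356 -1.797 -2.294
step 29	θ: -1.371 1.046 1.477	qd: -0.362 1.153 0.067	p_ee: 0.558 -0.059 0.568	u: 9.783 -1.715 -2.257
step 30	θ: -1.377 1.068 1.479	qd: -0.252 1.109 0.060	p_ee: 0.562 -0.059 0.564	u: 9.300 -1.649 -2.224
step 31	θ: -1.381 1.090 1.480	qd: -0.167 1.070 0.052	p_ee: 0.565 -0.060 0.560	u: 8.899 -1.596 -2.196
step 32	θ: -1.384 1.111 1.481	qd: -0.103 1.035 0.044	p_ee: 0.568 -0.060 0.557	u: 8.571 -1.553 -2.173
step 33	θ: -1.386 1.132 1.481	qd: -0.057 1.003 0.037	p_ee: 0.570 -0.061 0.555	u: 8.308 -1.519 -2.155
step 34	θ: -1.386 1.151 1.482	qd: -0.024 0.973 0.030	p_ee: 0.572 -0.062 0.552	u: 8.101 -1.491 -2.142
step 35	θ: -1.387 1.171 1.483	qd: -0.003 0.945 0.025	p_ee: 0.574 -0.064 0.550	u: 7.942 -1.469 -2.132
step 36	θ: -1.387 1.189 1.483	qd: 0.010 0.919 0.021	p_ee: 0.576 -0.065 0.548	u: 7.825 -1.451 -2.126
step 37	θ: -1.386 1.207 1.484	qd: 0.017 0.893 0.017	p_ee: 0.577 -0.067 0.546	u: 7.742 -1.437 -2.123
step 38	θ: -1.386 1.225 1.484	qd: 0.018 0.870 0.015	p_ee: 0.579 -0.068 0.544	u: 7.686 -1.426 -2.122
step 39	θ: -1.386 1.242 1.484	qd: 0.017 0.847 0.013	p_ee: 0.580 -0.069 0.543	u: 7.651 -1.416 -2.123
step 40	θ: -1.385 1.259 1.484	qd: 0.014 0.825 0.011	p_ee: 0.582 -0.071 0.541	u: 7.633 -1.409 -2.126
step 41	θ: -1.385 1.275 1.485	qd: 0.009 0.804 0.009	p_ee: 0.583 -0.072 0.539	u: 7.627 -1.402 -2.128
step 42	θ: -1.385 1.291 1.485	qd: 0.003 0.783 0.007	p_ee: 0.584 -0.074 0.537	u: 7.631 -1.396 -2.132
step 43	θ: -1.385 1.307 1.485	qd: -0.002 0.764 0.006	p_ee: 0.586 -0.075 0.536	u: 7.642 -1.390 -2.136
step 44	θ: -1.385 1.322 1.485	qd: -0.008 0.744 0.005	p_ee: 0.587 -0.076 0.534	u: 7.657 -1.385 -2.140
step 45	θ: -1.385 1.336 1.485	qd: -0.013 0.725 0.003	p_ee: 0.588 -0.078 0.533	u: 7.676 -1.380 -2.143
step 46	θ: -1.386 1.351 1.485	qd: -0.018 0.707 0.002	p_ee: 0.589 -0.079 0.531	u: 7.696 -1.375 -2.147
step 47	θ: -1.386 1.365 1.485	qd: -0.023 0.689 0.001	p_ee: 0.590 -0.080 0.530	u: 7.719 -1.370 -2.151
step 48	θ: -1.386 1.378 1.485	qd: -0.027 0.671 -0.000	p_ee: 0.592 -0.082 0.528	u: 7.742 -1.365 -2.155
step 49	θ: -1.387 1.392 1.485	qd: -0.030 0.654 -0.002	p_ee: 0.593 -0.083 0.527	u: 7.765 -1.359 -2.158
step 50	θ: -1.388 1.404 1.485	qd: -0.033 0.637 -0.003	p_ee: 0.594 -0.084 0.525	u: 7.789 -1.354 -2.161
step 51	θ: -1.388 1.417 1.485	qd: -0.035 0.621 -0.004	p_ee: 0.595 -0.085 0.524	u: 7.811 -1.348 -2.164
step 52	θ: -1.389 1.429 1.485	qd: -0.037 0.604 -0.005	p_ee: 0.596 -0.086 0.522	u: 7.833 -1.343 -2.167
step 53	θ: -1.390 1.441 1.485	qd: -0.039 0.589 -0.006	p_ee: 0.597 -0.087 0.521	u: 7.854 -1.337 -2.170
step 54	θ: -1.391 1.453 1.485	qd: -0.040 0.573 -0.007	p_ee: 0.598 -0.088 0.520	u: 7.874 -1.332 -2.172
step 55	θ: -1.391 1.464 1.484	qd: -0.040 0.558 -0.009	p_ee: 0.599 -0.089 0.519	u: 7.893 -1.326 -2.174
step 56	θ: -1.392 1.475 1.484	qd: -0.041 0.544 -0.010	p_ee: 0.600 -0.090 0.517	u: 7.910 -1.320 -2.176
step 57	θ: -1.393 1.486 1.484	qd: -0.041 0.530 -0.011	p_ee: 0.601 -0.091 0.516	u: 7.927 -1.314 -2.178
step 58	θ: -1.394 1.496 1.484	qd: -0.040 0.516 -0.012	p_ee: 0.602 -0.092 0.515


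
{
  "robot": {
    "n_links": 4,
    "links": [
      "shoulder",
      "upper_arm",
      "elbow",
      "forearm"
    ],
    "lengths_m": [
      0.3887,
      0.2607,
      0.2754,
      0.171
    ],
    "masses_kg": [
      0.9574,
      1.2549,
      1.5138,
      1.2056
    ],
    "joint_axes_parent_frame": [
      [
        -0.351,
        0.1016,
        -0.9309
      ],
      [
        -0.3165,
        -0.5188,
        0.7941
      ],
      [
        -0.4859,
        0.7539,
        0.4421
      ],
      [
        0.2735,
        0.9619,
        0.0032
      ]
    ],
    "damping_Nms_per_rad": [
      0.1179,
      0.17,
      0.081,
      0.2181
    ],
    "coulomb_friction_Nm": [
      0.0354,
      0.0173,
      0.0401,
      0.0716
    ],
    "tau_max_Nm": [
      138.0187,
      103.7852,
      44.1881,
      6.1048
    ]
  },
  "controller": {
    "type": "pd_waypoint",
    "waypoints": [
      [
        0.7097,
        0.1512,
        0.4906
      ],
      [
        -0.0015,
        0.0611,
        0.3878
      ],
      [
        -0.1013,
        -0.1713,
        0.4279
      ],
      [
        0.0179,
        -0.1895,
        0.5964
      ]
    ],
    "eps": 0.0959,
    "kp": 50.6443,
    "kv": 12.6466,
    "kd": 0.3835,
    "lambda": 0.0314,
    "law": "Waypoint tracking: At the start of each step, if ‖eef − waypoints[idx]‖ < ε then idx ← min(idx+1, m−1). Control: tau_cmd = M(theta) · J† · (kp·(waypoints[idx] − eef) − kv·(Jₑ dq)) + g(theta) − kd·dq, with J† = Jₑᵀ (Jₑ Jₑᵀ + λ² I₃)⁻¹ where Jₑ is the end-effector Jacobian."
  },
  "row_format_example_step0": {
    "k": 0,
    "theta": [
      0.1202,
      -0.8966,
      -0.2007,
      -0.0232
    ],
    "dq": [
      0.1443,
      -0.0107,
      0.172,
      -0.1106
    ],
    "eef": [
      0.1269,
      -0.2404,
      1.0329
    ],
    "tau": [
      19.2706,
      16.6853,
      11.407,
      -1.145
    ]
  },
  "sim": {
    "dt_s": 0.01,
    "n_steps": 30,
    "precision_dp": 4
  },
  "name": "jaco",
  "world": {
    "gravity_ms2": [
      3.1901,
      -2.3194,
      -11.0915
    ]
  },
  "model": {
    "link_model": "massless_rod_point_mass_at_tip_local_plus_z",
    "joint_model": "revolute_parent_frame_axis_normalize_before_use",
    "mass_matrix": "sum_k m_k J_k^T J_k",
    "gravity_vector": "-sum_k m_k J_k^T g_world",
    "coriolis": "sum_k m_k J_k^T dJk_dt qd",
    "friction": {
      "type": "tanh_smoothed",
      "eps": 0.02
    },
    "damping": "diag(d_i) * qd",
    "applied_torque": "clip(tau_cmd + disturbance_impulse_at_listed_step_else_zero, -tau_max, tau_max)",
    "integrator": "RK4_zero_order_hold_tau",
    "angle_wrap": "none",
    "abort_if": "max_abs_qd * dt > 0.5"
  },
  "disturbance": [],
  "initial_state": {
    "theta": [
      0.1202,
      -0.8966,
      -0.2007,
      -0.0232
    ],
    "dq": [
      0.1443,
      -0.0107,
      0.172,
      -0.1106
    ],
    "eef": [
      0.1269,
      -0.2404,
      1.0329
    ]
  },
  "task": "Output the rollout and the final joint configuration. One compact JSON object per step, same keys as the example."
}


{"k":1,"theta":[0.1412,-0.9057,-0.19,-0.0256],"dq":[4.0372,-1.7479,2.0041,-0.3936],"eef":[0.1288,-0.2395,1.0322],"tau":[17.314,17.7824,7.927,-1.2141]}
{"k":2,"theta":[0.1949,-0.9262,-0.1615,-0.0298],"dq":[6.7162,-2.3197,3.764,-0.5339],"eef":[0.1335,-0.2374,1.0302],"tau":[16.7117,20.1784,4.0478,-1.467]}
{"k":3,"theta":[0.2708,-0.9478,-0.1159,-0.0347],"dq":[8.5193,-1.9911,5.3822,-0.5171],"eef":[0.1404,-0.2345,1.0271],"tau":[16.5751,22.7785,0.4578,-1.7531]}
{"k":4,"theta":[0.3618,-0.9634,-0.0558,-0.0382],"dq":[9.7414,-1.1631,6.6584,-0.2302],"eef":[0.1491,-0.2308,1.0231],"tau":[16.172,24.9195,-2.3975,-2.0464]}
{"k":5,"theta":[0.4632,-0.9699,0.015,-0.0377],"dq":[10.6104,-0.1775,7.486,0.2635],"eef":[0.1591,-0.2264,1.0181],"tau":[15.0825,26.1557,-4.3456,-2.2896]}
{"k":6,"theta":[0.5722,-0.9665,0.0918,-0.0317],"dq":[11.2498,0.7886,7.8469,0.9076],"eef":[0.1699,-0.2211,1.0123],"tau":[13.3734,26.3745,-5.4751,-2.4746]}
{"k":7,"theta":[0.6868,-0.954,0.17,-0.0189],"dq":[11.7341,1.6615,7.7877,1.6191],"eef":[0.1815,-0.2148,1.0057],"tau":[11.3684,25.7285,-5.9876,-2.5921]}
{"k":8,"theta":[0.8057,-0.9335,0.246,0.0009],"dq":[12.1252,2.42,7.3889,2.3057],"eef":[0.1937,-0.2074,0.9986],"tau":[9.3849,24.4729,-6.0725,-2.6251]}
{"k":9,"theta":[0.9284,-0.9059,0.3166,0.0272],"dq":[12.4654,3.0776,6.7217,2.9432],"eef":[0.2064,-0.1991,0.9913],"tau":[7.6626,22.924,-5.8739,-2.5825]}
{"k":10,"theta":[1.0545,-0.8721,0.3795,0.0597],"dq":[12.7788,3.66,5.8347,3.5627],"eef":[0.2198,-0.1898,0.984],"tau":[6.3326,21.3865,-5.4838,-2.4892]}
{"k":11,"theta":[1.1836,-0.8328,0.4325,0.0986],"dq":[13.0702,4.1934,4.7524,4.2276],"eef":[0.2338,-0.1797,0.9772],"tau":[5.4078,20.0715,-4.9593,-2.3754]}
{"k":12,"theta":[1.3155,-0.7884,0.4739,0.1446],"dq":[13.3203,4.6972,3.483,5.0094],"eef":[0.2485,-0.1689,0.9708],"tau":[4.7442,18.9577,-4.3461,-2.2673]}
{"k":13,"theta":[1.4496,-0.739,0.5016,0.1993],"dq":[13.4753,5.1777,2.0315,5.9575],"eef":[0.2641,-0.1576,0.9652],"tau":[3.9636,17.5541,-3.6862,-2.1762]}
{"k":14,"theta":[1.5843,-0.685,0.514,0.2641],"dq":[13.4363,5.6184,0.4236,7.0473],"eef":[0.2807,-0.1457,0.9602],"tau":[2.4947,14.7787,-2.9631,-2.079]}
{"k":15,"theta":[1.7169,-0.627,0.5099,0.3399],"dq":[13.0807,5.9682,-1.2541,8.1023],"eef":[0.2984,-0.1331,0.9557],"tau":[0.0699,9.6828,-2.0135,-1.8981]}
{"k":16,"theta":[1.8441,-0.5663,0.4892,0.4246],"dq":[12.3434,6.1564,-2.8483,8.8236],"eef":[0.3175,-0.1199,0.9514],"tau":[-2.7324,2.8201,-0.618,-1.5381]}
{"k":17,"theta":[1.9623,-0.5048,0.4539,0.5138],"dq":[11.3145,6.1386,-4.1927,8.9543],"eef":[0.338,-0.1058,0.947],"tau":[-5.047,-4.0802,1.173,-0.9592]}
{"k":18,"theta":[2.0696,-0.4443,0.4067,0.6013],"dq":[10.1724,5.9354,-5.2084,8.4902],"eef":[0.3601,-0.0913,0.9421],"tau":[-6.5839,-9.7973,3.0653,-0.2258]}
{"k":19,"theta":[2.1656,-0.3866,0.3509,0.6821],"dq":[9.0567,5.609,-5.9104,7.6196],"eef":[0.3836,-0.0765,0.9364],"tau":[-7.5214,-14.0525,4.7998,0.5517]}
{"k":20,"theta":[2.2509,-0.3324,0.2894,0.7531],"dq":[8.0333,5.2228,-6.3528,6.5559],"eef":[0.4082,-0.062,0.9299],"tau":[-8.1035,-17.0202,6.2617,1.2847]}
{"k":21,"theta":[2.3266,-0.2822,0.2246,0.8133],"dq":[7.1194,4.8241,-6.5904,5.4564],"eef":[0.4335,-0.048,0.9223],"tau":[-8.4891,-18.9735,7.4379,1.9247]}
{"k":22,"theta":[2.3936,-0.2359,0.1582,0.8627],"dq":[6.3118,4.4429,-6.6687,4.4165],"eef":[0.459,-0.0348,0.9138],"tau":[-8.7618,-20.1654,8.3594,2.4538]}
{"k":23,"theta":[2.4531,-0.1932,0.0916,0.9022],"dq":[5.6011,4.0963,-6.6238,3.4863],"eef":[0.4843,-0.0224,0.9042],"tau":[-8.9659,-20.8042,9.0672,2.8718]}
{"k":24,"theta":[2.5059,-0.1538,0.0261,0.933],"dq":[4.978,3.7914,-6.4859,2.6869],"eef":[0.5091,-0.011,0.8936],"tau":[-9.1322,-21.0513,9.5978,3.1872]}
{"k":25,"theta":[2.5529,-0.1172,-0.0378,0.9565],"dq":[4.4341,3.5289,-6.2808,2.0214],"eef":[0.533,-0.0006,0.8821],"tau":[-9.2874,-21.0248,9.98,3.4127]}
{"k":26,"theta":[2.5948,-0.0831,-0.0994,0.974],"dq":[3.9619,3.3047,-6.0304,1.4821],"eef":[0.5558,0.0088,0.8698],"tau":[-9.4539,-20.8058,10.236,3.562]}
{"k":27,"theta":[2.6323,-0.051,-0.1583,0.9866],"dq":[3.5542,3.1121,-5.7536,1.0553],"eef":[0.5773,0.0173,0.8568],"tau":[-9.6466,-20.4474,10.3848,3.6484]}
{"k":28,"theta":[2.666,-0.0207,-0.2143,0.9955],"dq":[3.2035,2.9436,-5.4652,0.725],"eef":[0.5976,0.0249,0.8434],"tau":[-9.8701,-19.9831,10.4438,3.6847]}
{"k":29,"theta":[2.6964,0.008,-0.2675,1.0014],"dq":[2.902,2.7919,-5.1766,0.4749],"eef":[0.6163,0.0318,0.8296],"tau":[-10.1191,-19.4353,10.4303,3.6819]}
{"k":30,"theta":[2.7241,0.0353,-0.3178,1.0052],"dq":[2.6423,2.6511,-4.8958,0.2895],"eef":[0.6337,0.0379,0.8156]}
{"summary": "final theta (rad): 2.7241 0.0353 -0.3178 1.0052"}


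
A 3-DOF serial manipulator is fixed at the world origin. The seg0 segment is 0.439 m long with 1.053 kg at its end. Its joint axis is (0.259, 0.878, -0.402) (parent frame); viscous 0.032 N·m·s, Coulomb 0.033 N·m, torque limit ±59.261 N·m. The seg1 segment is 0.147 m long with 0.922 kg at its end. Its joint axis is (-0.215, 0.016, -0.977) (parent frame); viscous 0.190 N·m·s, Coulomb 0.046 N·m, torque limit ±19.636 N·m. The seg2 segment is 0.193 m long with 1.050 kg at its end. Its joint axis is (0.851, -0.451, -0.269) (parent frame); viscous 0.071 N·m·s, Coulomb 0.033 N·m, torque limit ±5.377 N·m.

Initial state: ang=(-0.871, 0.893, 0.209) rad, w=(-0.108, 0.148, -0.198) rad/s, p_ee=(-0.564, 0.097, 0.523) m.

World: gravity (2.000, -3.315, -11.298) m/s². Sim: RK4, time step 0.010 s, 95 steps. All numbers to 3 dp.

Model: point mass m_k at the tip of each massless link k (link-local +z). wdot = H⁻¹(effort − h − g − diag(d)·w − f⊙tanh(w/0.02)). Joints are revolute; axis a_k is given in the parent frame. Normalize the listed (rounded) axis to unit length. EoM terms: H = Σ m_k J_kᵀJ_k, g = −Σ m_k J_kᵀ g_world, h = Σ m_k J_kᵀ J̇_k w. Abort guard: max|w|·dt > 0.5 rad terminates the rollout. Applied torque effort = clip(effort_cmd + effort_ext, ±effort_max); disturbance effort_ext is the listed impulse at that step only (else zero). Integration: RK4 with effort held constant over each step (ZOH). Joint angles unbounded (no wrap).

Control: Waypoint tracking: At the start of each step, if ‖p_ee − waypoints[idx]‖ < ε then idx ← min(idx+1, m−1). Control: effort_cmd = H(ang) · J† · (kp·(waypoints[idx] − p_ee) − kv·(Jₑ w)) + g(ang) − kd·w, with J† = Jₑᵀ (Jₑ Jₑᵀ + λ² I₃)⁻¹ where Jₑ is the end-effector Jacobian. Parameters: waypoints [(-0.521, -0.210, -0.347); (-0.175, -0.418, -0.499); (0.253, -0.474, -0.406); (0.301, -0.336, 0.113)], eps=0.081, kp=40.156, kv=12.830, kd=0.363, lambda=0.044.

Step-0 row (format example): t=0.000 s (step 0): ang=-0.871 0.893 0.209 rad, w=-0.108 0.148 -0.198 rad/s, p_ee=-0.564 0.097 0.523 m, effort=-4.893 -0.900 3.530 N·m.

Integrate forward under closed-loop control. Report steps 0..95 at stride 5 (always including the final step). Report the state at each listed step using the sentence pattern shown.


t=0.050 s (step 5): ang=-0.873 0.909 0.341 rad, w=0.063 0.118 4.656 rad/s, p_ee=-0.578 0.085 0.505 m, effort=12.520 0.064 -0.121 N·m.
t=0.100 s (step 10): ang=-0.861 0.909 0.637 rad, w=0.328 -0.153 6.627 rad/s, p_ee=-0.591 0.060 0.468 m, effort=9.836 0.452 -1.103 N·m.
t=0.150 s (step 15): ang=-0.854 0.892 0.955 rad, w=-0.145 -0.462 5.912 rad/s, p_ee=-0.593 0.035 0.418 m, effort=4.229 0.426 -1.307 N·m.
t=0.200 s (step 20): ang=-0.880 0.867 1.221 rad, w=-0.882 -0.504 4.716 rad/s, p_ee=-0.593 0.012 0.359 m, effort=4.551 0.273 -1.577 N·m.
t=0.250 s (step 25): ang=-0.941 0.845 1.428 rad, w=-1.550 -0.375 3.575 rad/s, p_ee=-0.593 -0.009 0.294 m, effort=7.289 0.101 -1.703 N·m.
t=0.300 s (step 30): ang=-1.032 0.831 1.580 rad, w=-2.038 -0.141 2.530 rad/s, p_ee=-0.596 -0.029 0.226 m, effort=10.713 -0.058 -1.609 N·m.
t=0.350 s (step 35): ang=-1.142 0.831 1.684 rad, w=-2.313 0.091 1.630 rad/s, p_ee=-0.598 -0.049 0.157 m, effort=14.082 -0.142 -1.376 N·m.
t=0.400 s (step 40): ang=-1.260 0.840 1.746 rad, w=-2.391 0.293 0.911 rad/s, p_ee=-0.598 -0.071 0.090 m, effort=16.967 -0.173 -1.103 N·m.
t=0.450 s (step 45): ang=-1.378 0.859 1.778 rad, w=-2.314 0.448 0.383 rad/s, p_ee=-0.596 -0.093 0.026 m, effort=19.129 -0.178 -0.856 N·m.
t=0.500 s (step 50): ang=-1.489 0.884 1.788 rad, w=-2.132 0.535 0.029 rad/s, p_ee=-0.590 -0.115 -0.032 m, effort=20.506 -0.156 -0.660 N·m.
t=0.550 s (step 55): ang=-1.590 0.911 1.785 rad, w=-1.892 0.560 -0.133 rad/s, p_ee=-0.581 -0.135 -0.082 m, effort=21.182 -0.120 -0.552 N·m.
t=0.600 s (step 60): ang=-1.678 0.939 1.775 rad, w=-1.634 0.555 -0.239 rad/s, p_ee=-0.570 -0.153 -0.126 m, effort=21.322 -0.087 -0.447 N·m.
t=0.650 s (step 65): ang=-1.754 0.967 1.762 rad, w=-1.381 0.531 -0.297 rad/s, p_ee=-0.559 -0.169 -0.163 m, effort=21.106 -0.059 -0.355 N·m.
t=0.700 s (step 70): ang=-1.817 0.992 1.746 rad, w=-1.149 0.498 -0.320 rad/s, p_ee=-0.548 -0.182 -0.193 m, effort=20.685 -0.036 -0.278 N·m.
t=0.750 s (step 75): ang=-1.869 1.016 1.730 rad, w=-0.945 0.463 -0.323 rad/s, p_ee=-0.538 -0.192 -0.217 m, effort=20.173 -0.019 -0.212 N·m.
t=0.800 s (step 80): ang=-1.912 1.039 1.714 rad, w=-0.770 0.428 -0.316 rad/s, p_ee=-0.529 -0.200 -0.237 m, effort=19.647 -0.006 -0.158 N·m.
t=0.850 s (step 85): ang=-1.947 1.059 1.699 rad, w=-0.624 0.395 -0.303 rad/s, p_ee=-0.522 -0.207 -0.254 m, effort=19.151 0.005 -0.112 N·m.
t=0.900 s (step 90): ang=-1.975 1.078 1.684 rad, w=-0.504 0.364 -0.288 rad/s, p_ee=-0.516 -0.212 -0.267 m, effort=-0.973 -1.622 1.829 N·m.
t=0.950 s (step 95): ang=-2.022 1.079 1.697 rad, w=-1.296 -0.155 0.516 rad/s, p_ee=-0.498 -0.224 -0.285 m.
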